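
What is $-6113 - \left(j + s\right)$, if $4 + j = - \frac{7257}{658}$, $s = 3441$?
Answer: $- \frac{6276643}{658} \approx -9539.0$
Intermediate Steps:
$j = - \frac{9889}{658}$ ($j = -4 - \frac{7257}{658} = - \frac{9889}{658} \approx -15.029$)
$-6113 - \left(j + s\right) = -6113 - \left(- \frac{9889}{658} + 3441\right) = -6113 - \frac{2254289}{658} = - \frac{6276643}{658}$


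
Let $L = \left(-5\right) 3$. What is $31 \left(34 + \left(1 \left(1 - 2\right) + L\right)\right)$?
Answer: $558$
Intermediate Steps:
$L = -15$
$31 \left(34 + \left(1 \left(1 - 2\right) + L\right)\right) = 31 \left(34 - \left(15 - \left(1 - 2\right)\right)\right) = 31 \left(34 + \left(1 \left(-1\right) - 15\right)\right) = 31 \left(34 - 16\right) = 31 \cdot 18 = 558$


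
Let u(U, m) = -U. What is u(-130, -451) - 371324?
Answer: -371194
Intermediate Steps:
u(-130, -451) - 371324 = -1*(-130) - 371324 = 130 - 371324 = -371194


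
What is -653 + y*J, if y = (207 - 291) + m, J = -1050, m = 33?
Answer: 52897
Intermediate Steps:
y = -51 (y = (207 - 291) + 33 = -84 + 33 = -51)
-653 + y*J = -653 - 51*(-1050) = -653 + 53550 = 52897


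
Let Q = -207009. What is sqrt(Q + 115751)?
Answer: I*sqrt(91258) ≈ 302.09*I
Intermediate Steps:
sqrt(Q + 115751) = sqrt(-207009 + 115751) = sqrt(-91258) = I*sqrt(91258)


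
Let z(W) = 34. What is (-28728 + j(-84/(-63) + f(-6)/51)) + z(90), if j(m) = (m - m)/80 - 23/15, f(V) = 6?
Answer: -430433/15 ≈ -28696.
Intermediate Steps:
j(m) = -23/15 (j(m) = 0*(1/80) - 23*1/15 = 0 - 23/15 = -23/15)
(-28728 + j(-84/(-63) + f(-6)/51)) + z(90) = (-28728 - 23/15) + 34 = -430943/15 + 34 = -430433/15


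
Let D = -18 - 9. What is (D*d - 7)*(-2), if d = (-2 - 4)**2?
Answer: 1958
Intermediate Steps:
D = -27
d = 36 (d = (-6)**2 = 36)
(D*d - 7)*(-2) = (-27*36 - 7)*(-2) = (-972 - 7)*(-2) = -979*(-2) = 1958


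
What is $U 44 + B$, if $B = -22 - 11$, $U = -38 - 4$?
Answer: $-1881$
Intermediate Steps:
$U = -42$ ($U = -38 - 4 = -42$)
$B = -33$ ($B = -22 - 11 = -33$)
$U 44 + B = \left(-42\right) 44 - 33 = -1848 - 33 = -1881$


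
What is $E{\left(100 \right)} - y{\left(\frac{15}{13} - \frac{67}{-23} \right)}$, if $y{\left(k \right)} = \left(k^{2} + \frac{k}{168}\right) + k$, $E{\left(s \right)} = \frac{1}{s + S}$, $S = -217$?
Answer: $- \frac{116245603}{5632263} \approx -20.639$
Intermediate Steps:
$E{\left(s \right)} = \frac{1}{-217 + s}$ ($E{\left(s \right)} = \frac{1}{s - 217} = \frac{1}{-217 + s}$)
$y{\left(k \right)} = k^{2} + \frac{169 k}{168}$ ($y{\left(k \right)} = \left(k^{2} + \frac{k}{168}\right) + k = k^{2} + \frac{169 k}{168}$)
$E{\left(100 \right)} - y{\left(\frac{15}{13} - \frac{67}{-23} \right)} = \frac{1}{-217 + 100} - \frac{\left(\frac{15}{13} - \frac{67}{-23}\right) \left(169 + 168 \left(\frac{15}{13} - \frac{67}{-23}\right)\right)}{168} = \frac{1}{-117} - \frac{\left(15 \cdot \frac{1}{13} - - \frac{67}{23}\right) \left(169 + 168 \left(15 \cdot \frac{1}{13} - - \frac{67}{23}\right)\right)}{168} = - \frac{1}{117} - \frac{\left(\frac{15}{13} + \frac{67}{23}\right) \left(169 + 168 \left(\frac{15}{13} + \frac{67}{23}\right)\right)}{168} = - \frac{1}{117} - \frac{1}{168} \cdot \frac{1216}{299} \left(169 + 168 \cdot \frac{1216}{299}\right) = - \frac{1}{117} - \frac{1}{168} \cdot \frac{1216}{299} \left(169 + \frac{204288}{299}\right) = - \frac{1}{117} - \frac{1}{168} \cdot \frac{1216}{299} \cdot \frac{254819}{299} = - \frac{1}{117} - \frac{38732488}{1877421} = - \frac{116245603}{5632263}$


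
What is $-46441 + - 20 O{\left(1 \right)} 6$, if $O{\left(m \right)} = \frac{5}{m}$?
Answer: $-47041$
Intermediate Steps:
$-46441 + - 20 O{\left(1 \right)} 6 = -46441 + - 20 \cdot \frac{5}{1} \cdot 6 = -46441 + - 20 \cdot 5 \cdot 1 \cdot 6 = -46441 + \left(-20\right) 5 \cdot 6 = -46441 - 600 = -47041$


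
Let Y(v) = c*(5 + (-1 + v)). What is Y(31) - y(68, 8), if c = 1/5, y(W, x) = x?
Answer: -1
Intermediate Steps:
c = ⅕ ≈ 0.20000
Y(v) = ⅘ + v/5 (Y(v) = (5 + (-1 + v))/5 = (4 + v)/5 = ⅘ + v/5)
Y(31) - y(68, 8) = (⅘ + (⅕)*31) - 1*8 = (⅘ + 31/5) - 8 = 7 - 8 = -1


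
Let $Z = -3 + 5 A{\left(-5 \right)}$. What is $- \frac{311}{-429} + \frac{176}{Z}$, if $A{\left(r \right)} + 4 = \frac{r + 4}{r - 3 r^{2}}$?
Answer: $- \frac{1093927}{157443} \approx -6.9481$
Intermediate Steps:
$A{\left(r \right)} = -4 + \frac{4 + r}{r - 3 r^{2}}$ ($A{\left(r \right)} = -4 + \frac{r + 4}{r - 3 r^{2}} = -4 + \frac{4 + r}{r - 3 r^{2}}$)
$Z = - \frac{367}{16}$ ($Z = -3 + 5 \frac{-4 - 12 \left(-5\right)^{2} + 3 \left(-5\right)}{\left(-5\right) \left(-1 + 3 \left(-5\right)\right)} = -3 + 5 \left(- \frac{-4 - 300 - 15}{5 \left(-1 - 15\right)}\right) = -3 + 5 \left(- \frac{-4 - 300 - 15}{5 \left(-16\right)}\right) = -3 + 5 \left(\left(- \frac{1}{5}\right) \left(- \frac{1}{16}\right) \left(-319\right)\right) = -3 + 5 \left(- \frac{319}{80}\right) = -3 - \frac{319}{16} = - \frac{367}{16} \approx -22.938$)
$- \frac{311}{-429} + \frac{176}{Z} = - \frac{311}{-429} + \frac{176}{- \frac{367}{16}} = \left(-311\right) \left(- \frac{1}{429}\right) + 176 \left(- \frac{16}{367}\right) = \frac{311}{429} - \frac{2816}{367} = - \frac{1093927}{157443}$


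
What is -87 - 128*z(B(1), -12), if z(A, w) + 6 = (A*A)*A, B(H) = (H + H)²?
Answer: -7511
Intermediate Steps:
B(H) = 4*H² (B(H) = (2*H)² = 4*H²)
z(A, w) = -6 + A³ (z(A, w) = -6 + (A*A)*A = -6 + A²*A = -6 + A³)
-87 - 128*z(B(1), -12) = -87 - 128*(-6 + (4*1²)³) = -87 - 128*(-6 + (4*1)³) = -87 - 128*(-6 + 4³) = -87 - 128*(-6 + 64) = -87 - 128*58 = -87 - 7424 = -7511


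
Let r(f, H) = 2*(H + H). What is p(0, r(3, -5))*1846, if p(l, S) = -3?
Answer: -5538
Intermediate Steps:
r(f, H) = 4*H (r(f, H) = 2*(2*H) = 4*H)
p(0, r(3, -5))*1846 = -3*1846 = -5538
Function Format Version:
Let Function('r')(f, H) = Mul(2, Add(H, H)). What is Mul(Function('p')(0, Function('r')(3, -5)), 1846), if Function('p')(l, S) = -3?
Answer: -5538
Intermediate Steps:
Function('r')(f, H) = Mul(4, H) (Function('r')(f, H) = Mul(2, Mul(2, H)) = Mul(4, H))
Mul(Function('p')(0, Function('r')(3, -5)), 1846) = Mul(-3, 1846) = -5538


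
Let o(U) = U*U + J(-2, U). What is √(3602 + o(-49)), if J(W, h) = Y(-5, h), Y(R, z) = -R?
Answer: 2*√1502 ≈ 77.511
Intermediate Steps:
J(W, h) = 5 (J(W, h) = -1*(-5) = 5)
o(U) = 5 + U² (o(U) = U*U + 5 = U² + 5 = 5 + U²)
√(3602 + o(-49)) = √(3602 + (5 + (-49)²)) = √(3602 + (5 + 2401)) = √(3602 + 2406) = √6008 = 2*√1502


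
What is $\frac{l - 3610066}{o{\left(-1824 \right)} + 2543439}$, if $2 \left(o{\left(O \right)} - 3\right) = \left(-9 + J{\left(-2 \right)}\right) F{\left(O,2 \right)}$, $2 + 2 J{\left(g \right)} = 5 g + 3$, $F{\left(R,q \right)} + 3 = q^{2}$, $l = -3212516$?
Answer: $- \frac{9096776}{3391247} \approx -2.6824$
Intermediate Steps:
$F{\left(R,q \right)} = -3 + q^{2}$
$J{\left(g \right)} = \frac{1}{2} + \frac{5 g}{2}$ ($J{\left(g \right)} = -1 + \frac{5 g + 3}{2} = -1 + \frac{3 + 5 g}{2} = -1 + \left(\frac{3}{2} + \frac{5 g}{2}\right) = \frac{1}{2} + \frac{5 g}{2}$)
$o{\left(O \right)} = - \frac{15}{4}$ ($o{\left(O \right)} = 3 + \frac{\left(-9 + \left(\frac{1}{2} + \frac{5}{2} \left(-2\right)\right)\right) \left(-3 + 2^{2}\right)}{2} = 3 + \frac{\left(-9 + \left(\frac{1}{2} - 5\right)\right) \left(-3 + 4\right)}{2} = 3 + \frac{\left(-9 - \frac{9}{2}\right) 1}{2} = 3 + \frac{\left(- \frac{27}{2}\right) 1}{2} = 3 + \frac{1}{2} \left(- \frac{27}{2}\right) = 3 - \frac{27}{4} = - \frac{15}{4}$)
$\frac{l - 3610066}{o{\left(-1824 \right)} + 2543439} = \frac{-3212516 - 3610066}{- \frac{15}{4} + 2543439} = - \frac{6822582}{\frac{10173741}{4}} = \left(-6822582\right) \frac{4}{10173741} = - \frac{9096776}{3391247}$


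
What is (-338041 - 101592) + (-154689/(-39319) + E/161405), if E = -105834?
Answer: -2790014713576436/6346283195 ≈ -4.3963e+5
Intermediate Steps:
(-338041 - 101592) + (-154689/(-39319) + E/161405) = (-338041 - 101592) + (-154689/(-39319) - 105834/161405) = -439633 + (-154689*(-1/39319) - 105834*1/161405) = -439633 + (154689/39319 - 105834/161405) = -439633 + 20806290999/6346283195 = -2790014713576436/6346283195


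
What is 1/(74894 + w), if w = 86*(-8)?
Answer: 1/74206 ≈ 1.3476e-5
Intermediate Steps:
w = -688
1/(74894 + w) = 1/(74894 - 688) = 1/74206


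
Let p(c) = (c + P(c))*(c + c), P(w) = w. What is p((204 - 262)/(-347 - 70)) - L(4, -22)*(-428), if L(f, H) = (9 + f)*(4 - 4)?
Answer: 13456/173889 ≈ 0.077383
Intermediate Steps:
L(f, H) = 0 (L(f, H) = (9 + f)*0 = 0)
p(c) = 4*c² (p(c) = (c + c)*(c + c) = (2*c)*(2*c) = 4*c²)
p((204 - 262)/(-347 - 70)) - L(4, -22)*(-428) = 4*((204 - 262)/(-347 - 70))² - 0*(-428) = 4*(-58/(-417))² - 1*0 = 4*(-58*(-1/417))² + 0 = 4*(58/417)² + 0 = 4*(3364/173889) + 0 = 13456/173889 + 0 = 13456/173889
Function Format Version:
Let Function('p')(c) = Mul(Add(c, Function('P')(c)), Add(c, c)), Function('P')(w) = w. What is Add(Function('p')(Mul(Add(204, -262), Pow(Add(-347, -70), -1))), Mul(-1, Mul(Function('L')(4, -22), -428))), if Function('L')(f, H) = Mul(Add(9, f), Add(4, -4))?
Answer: Rational(13456, 173889) ≈ 0.077383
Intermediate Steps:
Function('L')(f, H) = 0 (Function('L')(f, H) = Mul(Add(9, f), 0) = 0)
Function('p')(c) = Mul(4, Pow(c, 2)) (Function('p')(c) = Mul(Add(c, c), Add(c, c)) = Mul(Mul(2, c), Mul(2, c)) = Mul(4, Pow(c, 2)))
Add(Function('p')(Mul(Add(204, -262), Pow(Add(-347, -70), -1))), Mul(-1, Mul(Function('L')(4, -22), -428))) = Add(Mul(4, Pow(Mul(Add(204, -262), Pow(Add(-347, -70), -1)), 2)), Mul(-1, Mul(0, -428))) = Add(Mul(4, Pow(Mul(-58, Pow(-417, -1)), 2)), Mul(-1, 0)) = Add(Mul(4, Pow(Mul(-58, Rational(-1, 417)), 2)), 0) = Add(Mul(4, Pow(Rational(58, 417), 2)), 0) = Add(Mul(4, Rational(3364, 173889)), 0) = Add(Rational(13456, 173889), 0) = Rational(13456, 173889)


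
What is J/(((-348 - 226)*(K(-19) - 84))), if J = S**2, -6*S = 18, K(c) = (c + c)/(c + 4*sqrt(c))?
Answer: 13059/69067124 + 9*I*sqrt(19)/17266781 ≈ 0.00018908 + 2.272e-6*I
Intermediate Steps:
K(c) = 2*c/(c + 4*sqrt(c)) (K(c) = (2*c)/(c + 4*sqrt(c)) = 2*c/(c + 4*sqrt(c)))
S = -3 (S = -1/6*18 = -3)
J = 9 (J = (-3)**2 = 9)
J/(((-348 - 226)*(K(-19) - 84))) = 9/(((-348 - 226)*(2*(-19)/(-19 + 4*sqrt(-19)) - 84))) = 9/((-574*(2*(-19)/(-19 + 4*(I*sqrt(19))) - 84))) = 9/((-574*(2*(-19)/(-19 + 4*I*sqrt(19)) - 84))) = 9/((-574*(-38/(-19 + 4*I*sqrt(19)) - 84))) = 9/((-574*(-84 - 38/(-19 + 4*I*sqrt(19))))) = 9/(48216 + 21812/(-19 + 4*I*sqrt(19)))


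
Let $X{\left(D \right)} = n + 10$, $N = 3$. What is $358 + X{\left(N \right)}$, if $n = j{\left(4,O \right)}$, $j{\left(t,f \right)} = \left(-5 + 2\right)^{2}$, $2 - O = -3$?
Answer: $377$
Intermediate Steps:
$O = 5$ ($O = 2 - -3 = 2 + 3 = 5$)
$j{\left(t,f \right)} = 9$ ($j{\left(t,f \right)} = \left(-3\right)^{2} = 9$)
$n = 9$
$X{\left(D \right)} = 19$ ($X{\left(D \right)} = 9 + 10 = 19$)
$358 + X{\left(N \right)} = 358 + 19 = 377$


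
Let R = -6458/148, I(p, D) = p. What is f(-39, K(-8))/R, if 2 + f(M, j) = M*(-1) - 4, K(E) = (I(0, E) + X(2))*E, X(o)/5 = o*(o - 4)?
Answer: -2442/3229 ≈ -0.75627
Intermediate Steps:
X(o) = 5*o*(-4 + o) (X(o) = 5*(o*(o - 4)) = 5*(o*(-4 + o)) = 5*o*(-4 + o))
K(E) = -20*E (K(E) = (0 + 5*2*(-4 + 2))*E = (0 + 5*2*(-2))*E = (0 - 20)*E = -20*E)
f(M, j) = -6 - M (f(M, j) = -2 + (M*(-1) - 4) = -2 + (-M - 4) = -2 + (-4 - M) = -6 - M)
R = -3229/74 (R = -6458*1/148 = -3229/74 ≈ -43.635)
f(-39, K(-8))/R = (-6 - 1*(-39))/(-3229/74) = (-6 + 39)*(-74/3229) = 33*(-74/3229) = -2442/3229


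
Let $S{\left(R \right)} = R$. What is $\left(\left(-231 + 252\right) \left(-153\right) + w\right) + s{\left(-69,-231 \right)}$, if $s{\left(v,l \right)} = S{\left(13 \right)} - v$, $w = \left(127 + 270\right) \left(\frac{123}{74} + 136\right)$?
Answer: $\frac{3812545}{74} \approx 51521.0$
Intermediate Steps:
$w = \frac{4044239}{74}$ ($w = 397 \left(123 \cdot \frac{1}{74} + 136\right) = 397 \left(\frac{123}{74} + 136\right) = 397 \cdot \frac{10187}{74} = \frac{4044239}{74} \approx 54652.0$)
$s{\left(v,l \right)} = 13 - v$
$\left(\left(-231 + 252\right) \left(-153\right) + w\right) + s{\left(-69,-231 \right)} = \left(\left(-231 + 252\right) \left(-153\right) + \frac{4044239}{74}\right) + \left(13 - -69\right) = \left(21 \left(-153\right) + \frac{4044239}{74}\right) + \left(13 + 69\right) = \left(-3213 + \frac{4044239}{74}\right) + 82 = \frac{3806477}{74} + 82 = \frac{3812545}{74}$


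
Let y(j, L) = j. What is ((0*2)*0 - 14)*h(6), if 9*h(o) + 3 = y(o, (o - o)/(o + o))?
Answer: -14/3 ≈ -4.6667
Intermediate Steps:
h(o) = -1/3 + o/9
((0*2)*0 - 14)*h(6) = ((0*2)*0 - 14)*(-1/3 + (1/9)*6) = (0*0 - 14)*(-1/3 + 2/3) = (0 - 14)*(1/3) = -14*1/3 = -14/3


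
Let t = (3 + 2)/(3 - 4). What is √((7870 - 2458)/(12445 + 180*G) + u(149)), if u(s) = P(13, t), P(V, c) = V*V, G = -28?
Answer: √9307026085/7405 ≈ 13.028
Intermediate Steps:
t = -5 (t = 5/(-1) = 5*(-1) = -5)
P(V, c) = V²
u(s) = 169 (u(s) = 13² = 169)
√((7870 - 2458)/(12445 + 180*G) + u(149)) = √((7870 - 2458)/(12445 + 180*(-28)) + 169) = √(5412/(12445 - 5040) + 169) = √(5412/7405 + 169) = √(1256857/7405) = √9307026085/7405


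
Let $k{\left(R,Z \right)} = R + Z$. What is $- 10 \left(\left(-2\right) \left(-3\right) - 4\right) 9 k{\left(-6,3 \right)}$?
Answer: $540$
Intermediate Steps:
$- 10 \left(\left(-2\right) \left(-3\right) - 4\right) 9 k{\left(-6,3 \right)} = - 10 \left(\left(-2\right) \left(-3\right) - 4\right) 9 \left(-6 + 3\right) = - 10 \left(6 - 4\right) 9 \left(-3\right) = \left(-10\right) 2 \cdot 9 \left(-3\right) = \left(-20\right) 9 \left(-3\right) = \left(-180\right) \left(-3\right) = 540$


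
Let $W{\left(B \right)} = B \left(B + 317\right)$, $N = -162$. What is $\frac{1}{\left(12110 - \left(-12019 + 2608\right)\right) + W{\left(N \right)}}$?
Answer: $- \frac{1}{3589} \approx -0.00027863$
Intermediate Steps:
$W{\left(B \right)} = B \left(317 + B\right)$
$\frac{1}{\left(12110 - \left(-12019 + 2608\right)\right) + W{\left(N \right)}} = \frac{1}{\left(12110 - \left(-12019 + 2608\right)\right) - 162 \left(317 - 162\right)} = \frac{1}{\left(12110 - -9411\right) - 25110} = \frac{1}{\left(12110 + 9411\right) - 25110} = \frac{1}{21521 - 25110} = \frac{1}{-3589} = - \frac{1}{3589}$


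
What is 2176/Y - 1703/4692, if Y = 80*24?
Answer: 18073/23460 ≈ 0.77038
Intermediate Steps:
Y = 1920
2176/Y - 1703/4692 = 2176/1920 - 1703/4692 = 2176*(1/1920) - 1703*1/4692 = 17/15 - 1703/4692 = 18073/23460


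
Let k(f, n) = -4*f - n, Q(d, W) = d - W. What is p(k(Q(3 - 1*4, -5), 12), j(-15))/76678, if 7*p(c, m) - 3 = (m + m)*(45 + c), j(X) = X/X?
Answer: 37/536746 ≈ 6.8934e-5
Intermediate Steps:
j(X) = 1
k(f, n) = -n - 4*f
p(c, m) = 3/7 + 2*m*(45 + c)/7 (p(c, m) = 3/7 + ((m + m)*(45 + c))/7 = 3/7 + ((2*m)*(45 + c))/7 = 3/7 + (2*m*(45 + c))/7 = 3/7 + 2*m*(45 + c)/7)
p(k(Q(3 - 1*4, -5), 12), j(-15))/76678 = (3/7 + (90/7)*1 + (2/7)*(-1*12 - 4*((3 - 1*4) - 1*(-5)))*1)/76678 = (3/7 + 90/7 + (2/7)*(-12 - 4*((3 - 4) + 5))*1)*(1/76678) = (3/7 + 90/7 + (2/7)*(-12 - 4*(-1 + 5))*1)*(1/76678) = (3/7 + 90/7 + (2/7)*(-12 - 4*4)*1)*(1/76678) = (3/7 + 90/7 + (2/7)*(-12 - 16)*1)*(1/76678) = (3/7 + 90/7 + (2/7)*(-28)*1)*(1/76678) = (3/7 + 90/7 - 8)*(1/76678) = (37/7)*(1/76678) = 37/536746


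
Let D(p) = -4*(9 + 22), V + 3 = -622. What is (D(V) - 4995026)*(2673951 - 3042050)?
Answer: 1838709719850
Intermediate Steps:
V = -625 (V = -3 - 622 = -625)
D(p) = -124 (D(p) = -4*31 = -124)
(D(V) - 4995026)*(2673951 - 3042050) = (-124 - 4995026)*(2673951 - 3042050) = -4995150*(-368099) = 1838709719850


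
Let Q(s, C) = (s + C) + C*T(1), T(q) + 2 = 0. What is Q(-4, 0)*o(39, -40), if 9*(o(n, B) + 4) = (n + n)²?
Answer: -2688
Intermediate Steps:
T(q) = -2 (T(q) = -2 + 0 = -2)
o(n, B) = -4 + 4*n²/9 (o(n, B) = -4 + (n + n)²/9 = -4 + (2*n)²/9 = -4 + (4*n²)/9 = -4 + 4*n²/9)
Q(s, C) = s - C (Q(s, C) = (s + C) + C*(-2) = (C + s) - 2*C = s - C)
Q(-4, 0)*o(39, -40) = (-4 - 1*0)*(-4 + (4/9)*39²) = (-4 + 0)*(-4 + (4/9)*1521) = -4*(-4 + 676) = -4*672 = -2688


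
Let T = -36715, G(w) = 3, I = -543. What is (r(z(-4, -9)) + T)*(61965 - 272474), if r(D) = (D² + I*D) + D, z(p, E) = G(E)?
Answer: 8069230988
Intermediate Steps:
z(p, E) = 3
r(D) = D² - 542*D (r(D) = (D² - 543*D) + D = D² - 542*D)
(r(z(-4, -9)) + T)*(61965 - 272474) = (3*(-542 + 3) - 36715)*(61965 - 272474) = (3*(-539) - 36715)*(-210509) = (-1617 - 36715)*(-210509) = -38332*(-210509) = 8069230988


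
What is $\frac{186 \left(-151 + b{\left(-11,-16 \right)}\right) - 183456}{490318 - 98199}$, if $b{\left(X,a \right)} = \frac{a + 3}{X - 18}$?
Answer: $- \frac{6132300}{11371451} \approx -0.53927$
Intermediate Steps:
$b{\left(X,a \right)} = \frac{3 + a}{-18 + X}$
$\frac{186 \left(-151 + b{\left(-11,-16 \right)}\right) - 183456}{490318 - 98199} = \frac{186 \left(-151 + \frac{3 - 16}{-18 - 11}\right) - 183456}{490318 - 98199} = \frac{186 \left(-151 + \frac{1}{-29} \left(-13\right)\right) - 183456}{392119} = \left(186 \left(-151 - - \frac{13}{29}\right) - 183456\right) \frac{1}{392119} = \left(186 \left(-151 + \frac{13}{29}\right) - 183456\right) \frac{1}{392119} = \left(186 \left(- \frac{4366}{29}\right) - 183456\right) \frac{1}{392119} = \left(- \frac{812076}{29} - 183456\right) \frac{1}{392119} = \left(- \frac{6132300}{29}\right) \frac{1}{392119} = - \frac{6132300}{11371451}$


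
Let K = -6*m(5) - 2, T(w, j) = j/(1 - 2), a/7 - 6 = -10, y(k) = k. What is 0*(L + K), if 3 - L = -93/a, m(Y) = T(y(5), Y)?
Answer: 0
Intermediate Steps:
a = -28 (a = 42 + 7*(-10) = 42 - 70 = -28)
T(w, j) = -j (T(w, j) = j/(-1) = j*(-1) = -j)
m(Y) = -Y
L = -9/28 (L = 3 - (-93)/(-28) = 3 - (-93)*(-1)/28 = 3 - 1*93/28 = 3 - 93/28 = -9/28 ≈ -0.32143)
K = 28 (K = -(-6)*5 - 2 = -6*(-5) - 2 = 30 - 2 = 28)
0*(L + K) = 0*(-9/28 + 28) = 0*(775/28) = 0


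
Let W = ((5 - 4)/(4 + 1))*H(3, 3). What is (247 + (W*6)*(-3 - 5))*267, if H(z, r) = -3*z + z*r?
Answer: 65949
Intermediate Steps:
H(z, r) = -3*z + r*z
W = 0 (W = ((5 - 4)/(4 + 1))*(3*(-3 + 3)) = (1/5)*(3*0) = (1*(1/5))*0 = (1/5)*0 = 0)
(247 + (W*6)*(-3 - 5))*267 = (247 + (0*6)*(-3 - 5))*267 = (247 + 0*(-8))*267 = (247 + 0)*267 = 247*267 = 65949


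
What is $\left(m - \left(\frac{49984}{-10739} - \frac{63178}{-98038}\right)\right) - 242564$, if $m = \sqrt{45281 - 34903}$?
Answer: $- \frac{127687227073699}{526415041} + \sqrt{10378} \approx -2.4246 \cdot 10^{5}$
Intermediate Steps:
$m = \sqrt{10378} \approx 101.87$
$\left(m - \left(\frac{49984}{-10739} - \frac{63178}{-98038}\right)\right) - 242564 = \left(\sqrt{10378} - \left(\frac{49984}{-10739} - \frac{63178}{-98038}\right)\right) - 242564 = \left(\sqrt{10378} - \left(49984 \left(- \frac{1}{10739}\right) - - \frac{31589}{49019}\right)\right) - 242564 = \left(\sqrt{10378} - \left(- \frac{49984}{10739} + \frac{31589}{49019}\right)\right) - 242564 = \left(\sqrt{10378} - - \frac{2110931425}{526415041}\right) - 242564 = \left(\sqrt{10378} + \frac{2110931425}{526415041}\right) - 242564 = \left(\frac{2110931425}{526415041} + \sqrt{10378}\right) - 242564 = - \frac{127687227073699}{526415041} + \sqrt{10378}$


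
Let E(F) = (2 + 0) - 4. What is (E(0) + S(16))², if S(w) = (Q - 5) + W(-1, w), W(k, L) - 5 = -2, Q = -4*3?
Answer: 256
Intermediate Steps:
Q = -12
E(F) = -2 (E(F) = 2 - 4 = -2)
W(k, L) = 3 (W(k, L) = 5 - 2 = 3)
S(w) = -14 (S(w) = (-12 - 5) + 3 = -17 + 3 = -14)
(E(0) + S(16))² = (-2 - 14)² = (-16)² = 256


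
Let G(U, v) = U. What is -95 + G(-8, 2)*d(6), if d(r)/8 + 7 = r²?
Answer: -1951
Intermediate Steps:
d(r) = -56 + 8*r²
-95 + G(-8, 2)*d(6) = -95 - 8*(-56 + 8*6²) = -95 - 8*(-56 + 8*36) = -95 - 8*(-56 + 288) = -95 - 8*232 = -95 - 1856 = -1951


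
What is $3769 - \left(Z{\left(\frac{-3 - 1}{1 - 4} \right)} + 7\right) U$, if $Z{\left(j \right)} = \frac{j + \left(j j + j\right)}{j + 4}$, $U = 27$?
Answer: $\frac{7115}{2} \approx 3557.5$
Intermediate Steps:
$Z{\left(j \right)} = \frac{j^{2} + 2 j}{4 + j}$ ($Z{\left(j \right)} = \frac{j + \left(j^{2} + j\right)}{4 + j} = \frac{j + \left(j + j^{2}\right)}{4 + j} = \frac{j^{2} + 2 j}{4 + j}$)
$3769 - \left(Z{\left(\frac{-3 - 1}{1 - 4} \right)} + 7\right) U = 3769 - \left(\frac{\frac{-3 - 1}{1 - 4} \left(2 + \frac{-3 - 1}{1 - 4}\right)}{4 + \frac{-3 - 1}{1 - 4}} + 7\right) 27 = 3769 - \left(\frac{- \frac{4}{-3} \left(2 - \frac{4}{-3}\right)}{4 - \frac{4}{-3}} + 7\right) 27 = 3769 - \left(\frac{\left(-4\right) \left(- \frac{1}{3}\right) \left(2 - - \frac{4}{3}\right)}{4 - - \frac{4}{3}} + 7\right) 27 = 3769 - \left(\frac{4 \left(2 + \frac{4}{3}\right)}{3 \left(4 + \frac{4}{3}\right)} + 7\right) 27 = 3769 - \left(\frac{4}{3} \frac{1}{\frac{16}{3}} \cdot \frac{10}{3} + 7\right) 27 = 3769 - \left(\frac{4}{3} \cdot \frac{3}{16} \cdot \frac{10}{3} + 7\right) 27 = 3769 - \left(\frac{5}{6} + 7\right) 27 = 3769 - \frac{47}{6} \cdot 27 = 3769 - \frac{423}{2} = \frac{7115}{2}$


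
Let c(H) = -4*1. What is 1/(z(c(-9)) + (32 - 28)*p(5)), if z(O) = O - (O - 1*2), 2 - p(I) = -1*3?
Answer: 1/22 ≈ 0.045455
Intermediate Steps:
p(I) = 5 (p(I) = 2 - (-1)*3 = 2 - 1*(-3) = 2 + 3 = 5)
c(H) = -4
z(O) = 2 (z(O) = O - (O - 2) = O - (-2 + O) = O + (2 - O) = 2)
1/(z(c(-9)) + (32 - 28)*p(5)) = 1/(2 + (32 - 28)*5) = 1/(2 + 4*5) = 1/(2 + 20) = 1/22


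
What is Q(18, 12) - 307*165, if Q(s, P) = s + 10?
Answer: -50627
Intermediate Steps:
Q(s, P) = 10 + s
Q(18, 12) - 307*165 = (10 + 18) - 307*165 = 28 - 50655 = -50627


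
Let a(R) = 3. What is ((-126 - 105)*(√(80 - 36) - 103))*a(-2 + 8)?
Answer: 71379 - 1386*√11 ≈ 66782.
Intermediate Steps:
((-126 - 105)*(√(80 - 36) - 103))*a(-2 + 8) = ((-126 - 105)*(√(80 - 36) - 103))*3 = -231*(√44 - 103)*3 = -231*(2*√11 - 103)*3 = -231*(-103 + 2*√11)*3 = (23793 - 462*√11)*3 = 71379 - 1386*√11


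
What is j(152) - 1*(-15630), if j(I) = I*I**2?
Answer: 3527438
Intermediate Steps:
j(I) = I**3
j(152) - 1*(-15630) = 152**3 - 1*(-15630) = 3511808 + 15630 = 3527438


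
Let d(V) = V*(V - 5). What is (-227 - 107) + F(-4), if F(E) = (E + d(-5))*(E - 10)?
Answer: -978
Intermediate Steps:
d(V) = V*(-5 + V)
F(E) = (-10 + E)*(50 + E) (F(E) = (E - 5*(-5 - 5))*(E - 10) = (E - 5*(-10))*(-10 + E) = (E + 50)*(-10 + E) = (50 + E)*(-10 + E) = (-10 + E)*(50 + E))
(-227 - 107) + F(-4) = (-227 - 107) + (-500 + (-4)² + 40*(-4)) = -334 + (-500 + 16 - 160) = -334 - 644 = -978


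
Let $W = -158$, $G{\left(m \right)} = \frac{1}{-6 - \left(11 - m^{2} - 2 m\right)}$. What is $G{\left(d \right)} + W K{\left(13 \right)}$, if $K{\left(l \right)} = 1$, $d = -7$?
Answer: $- \frac{2843}{18} \approx -157.94$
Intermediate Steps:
$G{\left(m \right)} = \frac{1}{-17 + m^{2} + 2 m}$ ($G{\left(m \right)} = \frac{1}{-6 + \left(-11 + m^{2} + 2 m\right)} = \frac{1}{-17 + m^{2} + 2 m}$)
$G{\left(d \right)} + W K{\left(13 \right)} = \frac{1}{-17 + \left(-7\right)^{2} + 2 \left(-7\right)} - 158 = \frac{1}{-17 + 49 - 14} - 158 = \frac{1}{18} - 158 = - \frac{2843}{18}$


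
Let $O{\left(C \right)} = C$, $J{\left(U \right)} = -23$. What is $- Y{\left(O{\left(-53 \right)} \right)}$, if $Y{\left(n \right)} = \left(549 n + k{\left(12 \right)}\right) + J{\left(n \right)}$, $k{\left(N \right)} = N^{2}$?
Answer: $28976$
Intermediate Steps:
$Y{\left(n \right)} = 121 + 549 n$ ($Y{\left(n \right)} = \left(549 n + 12^{2}\right) - 23 = \left(549 n + 144\right) - 23 = \left(144 + 549 n\right) - 23 = 121 + 549 n$)
$- Y{\left(O{\left(-53 \right)} \right)} = - (121 + 549 \left(-53\right)) = - (121 - 29097) = \left(-1\right) \left(-28976\right) = 28976$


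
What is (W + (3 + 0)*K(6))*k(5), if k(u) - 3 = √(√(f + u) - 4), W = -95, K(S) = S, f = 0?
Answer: -231 - 77*I*√(4 - √5) ≈ -231.0 - 102.27*I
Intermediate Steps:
k(u) = 3 + √(-4 + √u) (k(u) = 3 + √(√(0 + u) - 4) = 3 + √(√u - 4) = 3 + √(-4 + √u))
(W + (3 + 0)*K(6))*k(5) = (-95 + (3 + 0)*6)*(3 + √(-4 + √5)) = (-95 + 3*6)*(3 + √(-4 + √5)) = (-95 + 18)*(3 + √(-4 + √5)) = -77*(3 + √(-4 + √5)) = -231 - 77*√(-4 + √5)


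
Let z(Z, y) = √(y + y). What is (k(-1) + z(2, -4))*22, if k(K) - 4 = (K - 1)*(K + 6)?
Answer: -132 + 44*I*√2 ≈ -132.0 + 62.225*I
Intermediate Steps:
z(Z, y) = √2*√y (z(Z, y) = √(2*y) = √2*√y)
k(K) = 4 + (-1 + K)*(6 + K) (k(K) = 4 + (K - 1)*(K + 6) = 4 + (-1 + K)*(6 + K))
(k(-1) + z(2, -4))*22 = ((-2 + (-1)² + 5*(-1)) + √2*√(-4))*22 = ((-2 + 1 - 5) + √2*(2*I))*22 = (-6 + 2*I*√2)*22 = -132 + 44*I*√2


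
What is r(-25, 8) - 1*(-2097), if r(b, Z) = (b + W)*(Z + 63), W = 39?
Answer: 3091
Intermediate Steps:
r(b, Z) = (39 + b)*(63 + Z) (r(b, Z) = (b + 39)*(Z + 63) = (39 + b)*(63 + Z))
r(-25, 8) - 1*(-2097) = (2457 + 39*8 + 63*(-25) + 8*(-25)) - 1*(-2097) = (2457 + 312 - 1575 - 200) + 2097 = 994 + 2097 = 3091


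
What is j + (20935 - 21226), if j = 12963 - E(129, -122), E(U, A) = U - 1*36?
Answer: 12579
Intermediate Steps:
E(U, A) = -36 + U (E(U, A) = U - 36 = -36 + U)
j = 12870 (j = 12963 - (-36 + 129) = 12963 - 1*93 = 12963 - 93 = 12870)
j + (20935 - 21226) = 12870 + (20935 - 21226) = 12870 - 291 = 12579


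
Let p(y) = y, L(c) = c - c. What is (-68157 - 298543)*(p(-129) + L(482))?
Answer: 47304300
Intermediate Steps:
L(c) = 0
(-68157 - 298543)*(p(-129) + L(482)) = (-68157 - 298543)*(-129 + 0) = -366700*(-129) = 47304300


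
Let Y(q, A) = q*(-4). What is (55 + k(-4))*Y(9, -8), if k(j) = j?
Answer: -1836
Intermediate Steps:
Y(q, A) = -4*q
(55 + k(-4))*Y(9, -8) = (55 - 4)*(-4*9) = 51*(-36) = -1836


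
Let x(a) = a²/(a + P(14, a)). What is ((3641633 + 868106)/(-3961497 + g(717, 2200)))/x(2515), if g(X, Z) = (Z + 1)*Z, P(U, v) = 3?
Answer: 11355522802/5570644633175 ≈ 0.0020385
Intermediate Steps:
g(X, Z) = Z*(1 + Z) (g(X, Z) = (1 + Z)*Z = Z*(1 + Z))
x(a) = a²/(3 + a) (x(a) = a²/(a + 3) = a²/(3 + a))
((3641633 + 868106)/(-3961497 + g(717, 2200)))/x(2515) = ((3641633 + 868106)/(-3961497 + 2200*(1 + 2200)))/((2515²/(3 + 2515))) = (4509739/(-3961497 + 2200*2201))/((6325225/2518)) = (4509739/(-3961497 + 4842200))/((6325225*(1/2518))) = (4509739/880703)/(6325225/2518) = (4509739*(1/880703))*(2518/6325225) = (4509739/880703)*(2518/6325225) = 11355522802/5570644633175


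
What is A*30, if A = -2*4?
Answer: -240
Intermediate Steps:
A = -8
A*30 = -8*30 = -240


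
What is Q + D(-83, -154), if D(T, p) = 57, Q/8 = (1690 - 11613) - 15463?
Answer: -203031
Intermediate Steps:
Q = -203088 (Q = 8*((1690 - 11613) - 15463) = 8*(-9923 - 15463) = 8*(-25386) = -203088)
Q + D(-83, -154) = -203088 + 57 = -203031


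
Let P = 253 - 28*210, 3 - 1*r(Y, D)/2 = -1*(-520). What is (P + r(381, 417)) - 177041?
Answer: -183702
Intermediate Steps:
r(Y, D) = -1034 (r(Y, D) = 6 - (-2)*(-520) = 6 - 2*520 = 6 - 1040 = -1034)
P = -5627 (P = 253 - 5880 = -5627)
(P + r(381, 417)) - 177041 = (-5627 - 1034) - 177041 = -6661 - 177041 = -183702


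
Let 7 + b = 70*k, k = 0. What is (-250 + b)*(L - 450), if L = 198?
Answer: 64764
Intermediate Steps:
b = -7 (b = -7 + 70*0 = -7 + 0 = -7)
(-250 + b)*(L - 450) = (-250 - 7)*(198 - 450) = -257*(-252) = 64764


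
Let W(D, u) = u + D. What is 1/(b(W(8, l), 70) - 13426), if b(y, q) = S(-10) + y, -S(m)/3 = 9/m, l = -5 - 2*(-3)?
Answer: -10/134143 ≈ -7.4547e-5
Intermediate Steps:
l = 1 (l = -5 + 6 = 1)
W(D, u) = D + u
S(m) = -27/m
b(y, q) = 27/10 + y (b(y, q) = -27/(-10) + y = -27*(-⅒) + y = 27/10 + y)
1/(b(W(8, l), 70) - 13426) = 1/((27/10 + (8 + 1)) - 13426) = 1/((27/10 + 9) - 13426) = 1/(117/10 - 13426) = 1/(-134143/10) = -10/134143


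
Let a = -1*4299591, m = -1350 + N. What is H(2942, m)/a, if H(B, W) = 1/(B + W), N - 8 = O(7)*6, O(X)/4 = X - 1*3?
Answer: -1/7292106336 ≈ -1.3713e-10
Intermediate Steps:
O(X) = -12 + 4*X (O(X) = 4*(X - 1*3) = 4*(X - 3) = 4*(-3 + X) = -12 + 4*X)
N = 104 (N = 8 + (-12 + 4*7)*6 = 8 + (-12 + 28)*6 = 8 + 16*6 = 8 + 96 = 104)
m = -1246 (m = -1350 + 104 = -1246)
a = -4299591
H(2942, m)/a = 1/((2942 - 1246)*(-4299591)) = -1/4299591/1696 = (1/1696)*(-1/4299591) = -1/7292106336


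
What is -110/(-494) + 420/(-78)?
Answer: -1275/247 ≈ -5.1619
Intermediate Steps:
-110/(-494) + 420/(-78) = -110*(-1/494) + 420*(-1/78) = 55/247 - 70/13 = -1275/247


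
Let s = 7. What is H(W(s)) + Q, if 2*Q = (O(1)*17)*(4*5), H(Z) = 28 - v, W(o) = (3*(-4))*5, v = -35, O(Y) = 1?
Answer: 233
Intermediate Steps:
W(o) = -60 (W(o) = -12*5 = -60)
H(Z) = 63 (H(Z) = 28 - 1*(-35) = 28 + 35 = 63)
Q = 170 (Q = ((1*17)*(4*5))/2 = (17*20)/2 = (½)*340 = 170)
H(W(s)) + Q = 63 + 170 = 233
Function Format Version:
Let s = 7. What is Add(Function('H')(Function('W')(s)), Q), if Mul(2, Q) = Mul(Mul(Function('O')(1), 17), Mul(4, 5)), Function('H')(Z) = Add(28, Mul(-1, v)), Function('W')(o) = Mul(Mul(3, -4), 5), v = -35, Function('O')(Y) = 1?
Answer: 233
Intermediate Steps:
Function('W')(o) = -60 (Function('W')(o) = Mul(-12, 5) = -60)
Function('H')(Z) = 63 (Function('H')(Z) = Add(28, Mul(-1, -35)) = Add(28, 35) = 63)
Q = 170 (Q = Mul(Rational(1, 2), Mul(Mul(1, 17), Mul(4, 5))) = Mul(Rational(1, 2), Mul(17, 20)) = Mul(Rational(1, 2), 340) = 170)
Add(Function('H')(Function('W')(s)), Q) = Add(63, 170) = 233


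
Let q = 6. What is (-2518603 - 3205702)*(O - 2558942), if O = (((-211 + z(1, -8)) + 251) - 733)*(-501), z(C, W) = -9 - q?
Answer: 12617707707370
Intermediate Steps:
z(C, W) = -15 (z(C, W) = -9 - 1*6 = -9 - 6 = -15)
O = 354708 (O = (((-211 - 15) + 251) - 733)*(-501) = ((-226 + 251) - 733)*(-501) = (25 - 733)*(-501) = -708*(-501) = 354708)
(-2518603 - 3205702)*(O - 2558942) = (-2518603 - 3205702)*(354708 - 2558942) = -5724305*(-2204234) = 12617707707370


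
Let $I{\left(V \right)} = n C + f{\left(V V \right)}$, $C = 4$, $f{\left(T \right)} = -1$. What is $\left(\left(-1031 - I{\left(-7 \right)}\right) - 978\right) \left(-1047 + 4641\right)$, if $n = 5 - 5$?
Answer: $-7216752$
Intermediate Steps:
$n = 0$
$I{\left(V \right)} = -1$ ($I{\left(V \right)} = 0 \cdot 4 - 1 = 0 - 1 = -1$)
$\left(\left(-1031 - I{\left(-7 \right)}\right) - 978\right) \left(-1047 + 4641\right) = \left(\left(-1031 - -1\right) - 978\right) \left(-1047 + 4641\right) = \left(\left(-1031 + 1\right) - 978\right) 3594 = \left(-1030 - 978\right) 3594 = \left(-2008\right) 3594 = -7216752$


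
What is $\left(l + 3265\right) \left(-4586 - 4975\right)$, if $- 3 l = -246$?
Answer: $-32000667$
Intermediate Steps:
$l = 82$ ($l = \left(- \frac{1}{3}\right) \left(-246\right) = 82$)
$\left(l + 3265\right) \left(-4586 - 4975\right) = \left(82 + 3265\right) \left(-4586 - 4975\right) = 3347 \left(-9561\right) = -32000667$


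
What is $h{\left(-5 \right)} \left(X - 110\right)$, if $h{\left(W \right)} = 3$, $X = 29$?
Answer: $-243$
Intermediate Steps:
$h{\left(-5 \right)} \left(X - 110\right) = 3 \left(29 - 110\right) = 3 \left(-81\right) = -243$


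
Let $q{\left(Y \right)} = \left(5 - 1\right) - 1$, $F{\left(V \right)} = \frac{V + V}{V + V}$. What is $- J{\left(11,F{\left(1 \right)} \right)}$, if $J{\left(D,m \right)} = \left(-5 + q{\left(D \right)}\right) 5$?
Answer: $10$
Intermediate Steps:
$F{\left(V \right)} = 1$ ($F{\left(V \right)} = \frac{2 V}{2 V} = 2 V \frac{1}{2 V} = 1$)
$q{\left(Y \right)} = 3$ ($q{\left(Y \right)} = 4 - 1 = 3$)
$J{\left(D,m \right)} = -10$ ($J{\left(D,m \right)} = \left(-5 + 3\right) 5 = \left(-2\right) 5 = -10$)
$- J{\left(11,F{\left(1 \right)} \right)} = \left(-1\right) \left(-10\right) = 10$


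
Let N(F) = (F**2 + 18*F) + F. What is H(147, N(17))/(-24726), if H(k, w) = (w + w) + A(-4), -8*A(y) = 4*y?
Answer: -613/12363 ≈ -0.049583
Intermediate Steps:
A(y) = -y/2
N(F) = F**2 + 19*F
H(k, w) = 2 + 2*w (H(k, w) = (w + w) - 1/2*(-4) = 2*w + 2 = 2 + 2*w)
H(147, N(17))/(-24726) = (2 + 2*(17*(19 + 17)))/(-24726) = (2 + 2*(17*36))*(-1/24726) = (2 + 2*612)*(-1/24726) = (2 + 1224)*(-1/24726) = 1226*(-1/24726) = -613/12363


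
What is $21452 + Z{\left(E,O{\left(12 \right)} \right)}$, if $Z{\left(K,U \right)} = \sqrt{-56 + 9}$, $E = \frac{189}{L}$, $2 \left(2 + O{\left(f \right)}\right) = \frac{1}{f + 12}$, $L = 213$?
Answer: $21452 + i \sqrt{47} \approx 21452.0 + 6.8557 i$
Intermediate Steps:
$O{\left(f \right)} = -2 + \frac{1}{2 \left(12 + f\right)}$ ($O{\left(f \right)} = -2 + \frac{1}{2 \left(f + 12\right)} = -2 + \frac{1}{2 \left(12 + f\right)}$)
$E = \frac{63}{71}$ ($E = \frac{189}{213} = 189 \cdot \frac{1}{213} = \frac{63}{71} \approx 0.88732$)
$Z{\left(K,U \right)} = i \sqrt{47}$ ($Z{\left(K,U \right)} = \sqrt{-47} = i \sqrt{47}$)
$21452 + Z{\left(E,O{\left(12 \right)} \right)} = 21452 + i \sqrt{47}$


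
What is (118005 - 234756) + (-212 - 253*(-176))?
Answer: -72435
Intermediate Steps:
(118005 - 234756) + (-212 - 253*(-176)) = -116751 + (-212 + 44528) = -116751 + 44316 = -72435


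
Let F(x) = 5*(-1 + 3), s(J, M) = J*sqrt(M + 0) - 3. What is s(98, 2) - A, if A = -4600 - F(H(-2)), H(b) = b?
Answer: 4607 + 98*sqrt(2) ≈ 4745.6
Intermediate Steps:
s(J, M) = -3 + J*sqrt(M) (s(J, M) = J*sqrt(M) - 3 = -3 + J*sqrt(M))
F(x) = 10 (F(x) = 5*2 = 10)
A = -4610 (A = -4600 - 1*10 = -4600 - 10 = -4610)
s(98, 2) - A = (-3 + 98*sqrt(2)) - 1*(-4610) = (-3 + 98*sqrt(2)) + 4610 = 4607 + 98*sqrt(2)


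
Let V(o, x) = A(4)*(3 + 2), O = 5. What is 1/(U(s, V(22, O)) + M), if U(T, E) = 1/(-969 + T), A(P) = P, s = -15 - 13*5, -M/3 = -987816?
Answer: 1049/3108656951 ≈ 3.3744e-7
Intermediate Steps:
M = 2963448 (M = -3*(-987816) = 2963448)
s = -80 (s = -15 - 65 = -80)
V(o, x) = 20 (V(o, x) = 4*(3 + 2) = 4*5 = 20)
1/(U(s, V(22, O)) + M) = 1/(1/(-969 - 80) + 2963448) = 1/(1/(-1049) + 2963448) = 1/(-1/1049 + 2963448) = 1/(3108656951/1049) = 1049/3108656951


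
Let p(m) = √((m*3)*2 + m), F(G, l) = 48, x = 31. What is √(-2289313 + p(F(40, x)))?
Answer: √(-2289313 + 4*√21) ≈ 1513.0*I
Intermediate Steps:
p(m) = √7*√m (p(m) = √((3*m)*2 + m) = √(6*m + m) = √(7*m) = √7*√m)
√(-2289313 + p(F(40, x))) = √(-2289313 + √7*√48) = √(-2289313 + √7*(4*√3)) = √(-2289313 + 4*√21)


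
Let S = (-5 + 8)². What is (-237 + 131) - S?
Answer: -115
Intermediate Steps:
S = 9 (S = 3² = 9)
(-237 + 131) - S = (-237 + 131) - 1*9 = -106 - 9 = -115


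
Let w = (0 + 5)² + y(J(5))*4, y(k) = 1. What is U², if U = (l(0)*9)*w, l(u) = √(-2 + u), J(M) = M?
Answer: -136242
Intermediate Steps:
w = 29 (w = (0 + 5)² + 1*4 = 5² + 4 = 25 + 4 = 29)
U = 261*I*√2 (U = (√(-2 + 0)*9)*29 = (√(-2)*9)*29 = ((I*√2)*9)*29 = (9*I*√2)*29 = 261*I*√2 ≈ 369.11*I)
U² = (261*I*√2)² = -136242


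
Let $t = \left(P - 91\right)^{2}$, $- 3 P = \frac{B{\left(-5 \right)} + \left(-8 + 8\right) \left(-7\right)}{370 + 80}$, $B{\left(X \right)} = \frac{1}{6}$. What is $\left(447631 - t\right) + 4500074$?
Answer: $\frac{324075607165799}{65610000} \approx 4.9394 \cdot 10^{6}$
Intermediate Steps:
$B{\left(X \right)} = \frac{1}{6}$
$P = - \frac{1}{8100}$ ($P = - \frac{\left(\frac{1}{6} + \left(-8 + 8\right) \left(-7\right)\right) \frac{1}{370 + 80}}{3} = - \frac{\left(\frac{1}{6} + 0 \left(-7\right)\right) \frac{1}{450}}{3} = - \frac{\left(\frac{1}{6} + 0\right) \frac{1}{450}}{3} = - \frac{\frac{1}{6} \cdot \frac{1}{450}}{3} = \left(- \frac{1}{3}\right) \frac{1}{2700} = - \frac{1}{8100} \approx -0.00012346$)
$t = \frac{543317884201}{65610000}$ ($t = \left(- \frac{1}{8100} - 91\right)^{2} = \left(- \frac{737101}{8100}\right)^{2} = \frac{543317884201}{65610000} \approx 8281.0$)
$\left(447631 - t\right) + 4500074 = \left(447631 - \frac{543317884201}{65610000}\right) + 4500074 = \frac{28825752025799}{65610000} + 4500074 = \frac{324075607165799}{65610000}$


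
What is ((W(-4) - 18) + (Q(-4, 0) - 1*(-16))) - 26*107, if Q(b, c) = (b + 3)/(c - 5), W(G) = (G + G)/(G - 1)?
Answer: -13911/5 ≈ -2782.2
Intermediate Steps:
W(G) = 2*G/(-1 + G) (W(G) = (2*G)/(-1 + G) = 2*G/(-1 + G))
Q(b, c) = (3 + b)/(-5 + c)
((W(-4) - 18) + (Q(-4, 0) - 1*(-16))) - 26*107 = ((2*(-4)/(-1 - 4) - 18) + ((3 - 4)/(-5 + 0) - 1*(-16))) - 26*107 = ((2*(-4)/(-5) - 18) + (-1/(-5) + 16)) - 2782 = ((2*(-4)*(-⅕) - 18) + (-⅕*(-1) + 16)) - 2782 = ((8/5 - 18) + (⅕ + 16)) - 2782 = (-82/5 + 81/5) - 2782 = -⅕ - 2782 = -13911/5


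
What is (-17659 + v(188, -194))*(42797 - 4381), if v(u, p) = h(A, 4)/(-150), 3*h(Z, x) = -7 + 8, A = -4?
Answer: -152637351608/225 ≈ -6.7839e+8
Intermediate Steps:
h(Z, x) = ⅓ (h(Z, x) = (-7 + 8)/3 = (⅓)*1 = ⅓)
v(u, p) = -1/450 (v(u, p) = (⅓)/(-150) = (⅓)*(-1/150) = -1/450)
(-17659 + v(188, -194))*(42797 - 4381) = (-17659 - 1/450)*(42797 - 4381) = -7946551/450*38416 = -152637351608/225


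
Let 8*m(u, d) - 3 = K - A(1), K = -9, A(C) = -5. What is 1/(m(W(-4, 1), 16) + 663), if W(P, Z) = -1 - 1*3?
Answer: 8/5303 ≈ 0.0015086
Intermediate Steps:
W(P, Z) = -4 (W(P, Z) = -1 - 3 = -4)
m(u, d) = -1/8 (m(u, d) = 3/8 + (-9 - 1*(-5))/8 = 3/8 + (-9 + 5)/8 = 3/8 + (1/8)*(-4) = 3/8 - 1/2 = -1/8)
1/(m(W(-4, 1), 16) + 663) = 1/(-1/8 + 663) = 1/(5303/8) = 8/5303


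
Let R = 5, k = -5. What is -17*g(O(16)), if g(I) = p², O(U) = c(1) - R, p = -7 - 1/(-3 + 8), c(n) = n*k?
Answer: -22032/25 ≈ -881.28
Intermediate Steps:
c(n) = -5*n (c(n) = n*(-5) = -5*n)
p = -36/5 (p = -7 - 1/5 = -7 - 1*⅕ = -7 - ⅕ = -36/5 ≈ -7.2000)
O(U) = -10 (O(U) = -5*1 - 1*5 = -5 - 5 = -10)
g(I) = 1296/25 (g(I) = (-36/5)² = 1296/25)
-17*g(O(16)) = -17*1296/25 = -22032/25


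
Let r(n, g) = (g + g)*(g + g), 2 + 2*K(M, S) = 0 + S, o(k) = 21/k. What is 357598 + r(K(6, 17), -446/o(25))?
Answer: 654990718/441 ≈ 1.4852e+6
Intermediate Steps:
K(M, S) = -1 + S/2 (K(M, S) = -1 + (0 + S)/2 = -1 + S/2)
r(n, g) = 4*g**2 (r(n, g) = (2*g)*(2*g) = 4*g**2)
357598 + r(K(6, 17), -446/o(25)) = 357598 + 4*(-446/(21/25))**2 = 357598 + 4*(-446/(21*(1/25)))**2 = 357598 + 4*(-446/21/25)**2 = 357598 + 4*(-446*25/21)**2 = 357598 + 4*(-11150/21)**2 = 357598 + 4*(124322500/441) = 357598 + 497290000/441 = 654990718/441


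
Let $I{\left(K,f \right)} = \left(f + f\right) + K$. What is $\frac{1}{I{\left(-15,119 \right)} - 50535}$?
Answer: $- \frac{1}{50312} \approx -1.9876 \cdot 10^{-5}$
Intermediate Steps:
$I{\left(K,f \right)} = K + 2 f$ ($I{\left(K,f \right)} = 2 f + K = K + 2 f$)
$\frac{1}{I{\left(-15,119 \right)} - 50535} = \frac{1}{\left(-15 + 2 \cdot 119\right) - 50535} = \frac{1}{\left(-15 + 238\right) - 50535} = \frac{1}{223 - 50535} = \frac{1}{-50312} = - \frac{1}{50312}$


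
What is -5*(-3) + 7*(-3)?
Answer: -6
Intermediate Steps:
-5*(-3) + 7*(-3) = 15 - 21 = -6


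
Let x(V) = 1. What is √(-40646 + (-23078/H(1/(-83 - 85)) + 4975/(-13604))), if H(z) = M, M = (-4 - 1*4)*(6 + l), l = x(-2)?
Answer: 11*I*√753841370058/47614 ≈ 200.58*I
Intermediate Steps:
l = 1
M = -56 (M = (-4 - 1*4)*(6 + 1) = (-4 - 4)*7 = -8*7 = -56)
H(z) = -56
√(-40646 + (-23078/H(1/(-83 - 85)) + 4975/(-13604))) = √(-40646 + (-23078/(-56) + 4975/(-13604))) = √(-40646 + (-23078*(-1/56) + 4975*(-1/13604))) = √(-40646 + (11539/28 - 4975/13604)) = √(-40646 + 19604657/47614) = √(-1915713987/47614) = 11*I*√753841370058/47614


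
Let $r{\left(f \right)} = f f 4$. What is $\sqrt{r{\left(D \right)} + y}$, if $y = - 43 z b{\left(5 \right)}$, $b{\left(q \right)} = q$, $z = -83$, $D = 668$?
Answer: $\sqrt{1802741} \approx 1342.7$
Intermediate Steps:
$r{\left(f \right)} = 4 f^{2}$ ($r{\left(f \right)} = f^{2} \cdot 4 = 4 f^{2}$)
$y = 17845$ ($y = \left(-43\right) \left(-83\right) 5 = 3569 \cdot 5 = 17845$)
$\sqrt{r{\left(D \right)} + y} = \sqrt{4 \cdot 668^{2} + 17845} = \sqrt{4 \cdot 446224 + 17845} = \sqrt{1784896 + 17845} = \sqrt{1802741}$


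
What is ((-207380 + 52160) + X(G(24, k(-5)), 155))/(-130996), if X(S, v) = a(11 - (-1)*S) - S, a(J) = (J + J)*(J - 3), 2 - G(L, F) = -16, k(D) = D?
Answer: 76865/65498 ≈ 1.1735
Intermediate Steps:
G(L, F) = 18 (G(L, F) = 2 - 1*(-16) = 2 + 16 = 18)
a(J) = 2*J*(-3 + J) (a(J) = (2*J)*(-3 + J) = 2*J*(-3 + J))
X(S, v) = -S + 2*(8 + S)*(11 + S) (X(S, v) = 2*(11 - (-1)*S)*(-3 + (11 - (-1)*S)) - S = 2*(11 + S)*(-3 + (11 + S)) - S = 2*(11 + S)*(8 + S) - S = 2*(8 + S)*(11 + S) - S = -S + 2*(8 + S)*(11 + S))
((-207380 + 52160) + X(G(24, k(-5)), 155))/(-130996) = ((-207380 + 52160) + (-1*18 + 2*(8 + 18)*(11 + 18)))/(-130996) = (-155220 + (-18 + 2*26*29))*(-1/130996) = (-155220 + (-18 + 1508))*(-1/130996) = (-155220 + 1490)*(-1/130996) = -153730*(-1/130996) = 76865/65498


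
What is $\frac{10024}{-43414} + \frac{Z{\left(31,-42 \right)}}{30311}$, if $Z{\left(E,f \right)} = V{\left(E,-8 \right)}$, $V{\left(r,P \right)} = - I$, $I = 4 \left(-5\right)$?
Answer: $- \frac{21640656}{93994411} \approx -0.23023$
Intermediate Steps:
$I = -20$
$V{\left(r,P \right)} = 20$ ($V{\left(r,P \right)} = \left(-1\right) \left(-20\right) = 20$)
$Z{\left(E,f \right)} = 20$
$\frac{10024}{-43414} + \frac{Z{\left(31,-42 \right)}}{30311} = \frac{10024}{-43414} + \frac{20}{30311} = 10024 \left(- \frac{1}{43414}\right) + 20 \cdot \frac{1}{30311} = - \frac{716}{3101} + \frac{20}{30311} = - \frac{21640656}{93994411}$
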